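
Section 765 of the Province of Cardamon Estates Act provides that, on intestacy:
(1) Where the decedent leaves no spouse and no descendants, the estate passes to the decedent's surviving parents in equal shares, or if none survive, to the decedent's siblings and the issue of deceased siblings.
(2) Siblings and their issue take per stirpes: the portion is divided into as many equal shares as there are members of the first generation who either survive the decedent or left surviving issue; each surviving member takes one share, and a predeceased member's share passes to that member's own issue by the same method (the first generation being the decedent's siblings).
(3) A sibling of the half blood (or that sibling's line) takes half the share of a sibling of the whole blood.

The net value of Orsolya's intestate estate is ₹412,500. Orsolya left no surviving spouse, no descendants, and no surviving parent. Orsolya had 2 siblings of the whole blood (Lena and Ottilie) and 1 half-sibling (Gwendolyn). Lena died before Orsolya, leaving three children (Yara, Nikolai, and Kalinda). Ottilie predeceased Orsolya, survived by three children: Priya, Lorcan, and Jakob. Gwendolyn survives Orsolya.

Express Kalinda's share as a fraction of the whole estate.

Kalinda receives 2/15 of the estate.

The entire ₹412,500 passes to the siblings and their issue.
Counting each half-blood sibling's line as half a unit, there are 5/2 units in ₹412,500, so one unit is ₹165,000. Whole-blood lines (Lena and Ottilie) take ₹165,000 each; half-blood lines (Gwendolyn) take ₹82,500 each.
Lena's share (₹165,000) is divided into 3 shares of ₹55,000: Yara, Nikolai, and Kalinda each take ₹55,000.
Ottilie's share (₹165,000) is divided into 3 shares of ₹55,000: Priya, Lorcan, and Jakob each take ₹55,000.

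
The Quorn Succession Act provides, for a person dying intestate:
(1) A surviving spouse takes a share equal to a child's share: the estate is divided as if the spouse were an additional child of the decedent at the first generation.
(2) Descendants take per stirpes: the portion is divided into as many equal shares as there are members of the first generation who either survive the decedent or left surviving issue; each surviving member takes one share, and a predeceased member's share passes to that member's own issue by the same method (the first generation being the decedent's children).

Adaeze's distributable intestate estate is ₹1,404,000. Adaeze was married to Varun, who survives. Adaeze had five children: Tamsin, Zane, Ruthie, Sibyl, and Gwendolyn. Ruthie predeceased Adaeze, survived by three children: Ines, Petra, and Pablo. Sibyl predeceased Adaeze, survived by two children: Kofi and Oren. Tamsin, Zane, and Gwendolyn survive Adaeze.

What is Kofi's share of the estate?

The spouse counts as an additional share at the children's level, so there are 6 primary shares of ₹234,000. Varun takes one such share (₹234,000).
The children's combined portion (₹1,170,000) is divided into 5 shares of ₹234,000: Tamsin, Zane, and Gwendolyn each take ₹234,000; Ruthie's ₹234,000 share passes to Ruthie's issue; Sibyl's ₹234,000 share passes to Sibyl's issue.
Ruthie's share (₹234,000) is divided into 3 shares of ₹78,000: Ines, Petra, and Pablo each take ₹78,000.
Sibyl's share (₹234,000) is divided into 2 shares of ₹117,000: Kofi and Oren each take ₹117,000.

Kofi receives ₹117,000.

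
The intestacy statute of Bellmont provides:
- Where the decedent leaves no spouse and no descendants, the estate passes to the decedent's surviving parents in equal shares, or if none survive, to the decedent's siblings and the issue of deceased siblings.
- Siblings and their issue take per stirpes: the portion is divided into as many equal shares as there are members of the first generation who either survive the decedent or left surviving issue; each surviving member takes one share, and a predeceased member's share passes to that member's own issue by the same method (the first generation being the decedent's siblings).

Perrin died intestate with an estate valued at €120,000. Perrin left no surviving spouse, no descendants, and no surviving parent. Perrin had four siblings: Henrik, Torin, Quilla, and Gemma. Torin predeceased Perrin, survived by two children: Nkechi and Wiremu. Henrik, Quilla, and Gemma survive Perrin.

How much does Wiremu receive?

The entire €120,000 passes to the siblings and their issue.
That amount (€120,000) is divided into 4 shares of €30,000: Henrik, Quilla, and Gemma each take €30,000; Torin's €30,000 share passes to Torin's issue.
Torin's share (€30,000) is divided into 2 shares of €15,000: Nkechi and Wiremu each take €15,000.

Wiremu receives €15,000.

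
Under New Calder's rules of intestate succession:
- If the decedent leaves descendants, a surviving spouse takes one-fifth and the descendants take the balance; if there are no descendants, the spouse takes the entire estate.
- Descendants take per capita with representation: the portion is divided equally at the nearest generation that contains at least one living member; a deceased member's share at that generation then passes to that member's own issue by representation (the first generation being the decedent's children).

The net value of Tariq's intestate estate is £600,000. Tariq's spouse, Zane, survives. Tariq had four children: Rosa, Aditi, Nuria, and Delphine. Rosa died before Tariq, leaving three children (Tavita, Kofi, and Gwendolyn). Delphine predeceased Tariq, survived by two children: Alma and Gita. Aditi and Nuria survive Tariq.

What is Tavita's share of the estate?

Tavita receives £40,000.

Zane takes one-fifth of £600,000 = £120,000. The remaining £480,000 passes to the descendants.
The descendants' portion (£480,000) is divided into 4 shares of £120,000: Aditi and Nuria each take £120,000; Rosa's £120,000 share passes to Rosa's issue; Delphine's £120,000 share passes to Delphine's issue.
Rosa's share (£120,000) is divided into 3 shares of £40,000: Tavita, Kofi, and Gwendolyn each take £40,000.
Delphine's share (£120,000) is divided into 2 shares of £60,000: Alma and Gita each take £60,000.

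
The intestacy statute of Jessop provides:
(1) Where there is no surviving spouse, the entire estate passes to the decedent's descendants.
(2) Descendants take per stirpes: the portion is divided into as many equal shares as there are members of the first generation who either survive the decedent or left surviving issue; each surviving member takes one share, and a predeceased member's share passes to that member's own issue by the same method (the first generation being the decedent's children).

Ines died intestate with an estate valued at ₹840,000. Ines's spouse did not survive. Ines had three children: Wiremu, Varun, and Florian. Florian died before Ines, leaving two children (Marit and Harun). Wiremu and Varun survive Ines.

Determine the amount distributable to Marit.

Marit receives ₹140,000.

The entire ₹840,000 passes to the descendants.
That amount (₹840,000) is divided into 3 shares of ₹280,000: Wiremu and Varun each take ₹280,000; Florian's ₹280,000 share passes to Florian's issue.
Florian's share (₹280,000) is divided into 2 shares of ₹140,000: Marit and Harun each take ₹140,000.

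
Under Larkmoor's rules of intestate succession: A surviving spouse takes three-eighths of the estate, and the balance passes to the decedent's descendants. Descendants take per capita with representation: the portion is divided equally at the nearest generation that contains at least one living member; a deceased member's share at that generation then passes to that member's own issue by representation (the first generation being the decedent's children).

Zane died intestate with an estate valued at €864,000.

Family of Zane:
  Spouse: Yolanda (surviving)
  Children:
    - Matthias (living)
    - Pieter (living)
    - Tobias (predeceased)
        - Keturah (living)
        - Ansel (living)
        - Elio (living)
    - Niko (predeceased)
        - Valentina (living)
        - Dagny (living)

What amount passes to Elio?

Elio receives €45,000.

Yolanda takes three-eighths of €864,000 = €324,000. The remaining €540,000 passes to the descendants.
The descendants' portion (€540,000) is divided into 4 shares of €135,000: Matthias and Pieter each take €135,000; Tobias's €135,000 share passes to Tobias's issue; Niko's €135,000 share passes to Niko's issue.
Tobias's share (€135,000) is divided into 3 shares of €45,000: Keturah, Ansel, and Elio each take €45,000.
Niko's share (€135,000) is divided into 2 shares of €67,500: Valentina and Dagny each take €67,500.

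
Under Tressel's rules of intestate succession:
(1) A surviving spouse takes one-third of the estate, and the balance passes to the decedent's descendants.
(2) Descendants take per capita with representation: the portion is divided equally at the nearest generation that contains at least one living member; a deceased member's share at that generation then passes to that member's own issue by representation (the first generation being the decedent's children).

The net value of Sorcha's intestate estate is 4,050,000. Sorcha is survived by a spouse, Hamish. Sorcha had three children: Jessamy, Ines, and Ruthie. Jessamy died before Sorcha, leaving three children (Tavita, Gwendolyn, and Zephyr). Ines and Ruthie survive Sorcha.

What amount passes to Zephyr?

Hamish takes one-third of 4,050,000 = 1,350,000. The remaining 2,700,000 passes to the descendants.
The descendants' portion (2,700,000) is divided into 3 shares of 900,000: Ines and Ruthie each take 900,000; Jessamy's 900,000 share passes to Jessamy's issue.
Jessamy's share (900,000) is divided into 3 shares of 300,000: Tavita, Gwendolyn, and Zephyr each take 300,000.

Zephyr receives 300,000.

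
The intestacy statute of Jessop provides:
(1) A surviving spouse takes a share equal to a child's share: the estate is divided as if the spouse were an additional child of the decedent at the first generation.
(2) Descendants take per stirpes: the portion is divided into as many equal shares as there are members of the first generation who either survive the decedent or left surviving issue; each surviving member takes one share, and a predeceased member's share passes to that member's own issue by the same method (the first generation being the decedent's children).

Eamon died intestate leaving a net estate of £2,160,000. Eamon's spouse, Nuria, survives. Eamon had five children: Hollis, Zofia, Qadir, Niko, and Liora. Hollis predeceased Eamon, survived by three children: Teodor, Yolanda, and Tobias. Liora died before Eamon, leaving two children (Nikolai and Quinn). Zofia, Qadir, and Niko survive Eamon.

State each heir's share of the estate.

The spouse counts as an additional share at the children's level, so there are 6 primary shares of £360,000. Nuria takes one such share (£360,000).
The children's combined portion (£1,800,000) is divided into 5 shares of £360,000: Zofia, Qadir, and Niko each take £360,000; Hollis's £360,000 share passes to Hollis's issue; Liora's £360,000 share passes to Liora's issue.
Hollis's share (£360,000) is divided into 3 shares of £120,000: Teodor, Yolanda, and Tobias each take £120,000.
Liora's share (£360,000) is divided into 2 shares of £180,000: Nikolai and Quinn each take £180,000.

Nuria: £360,000; Teodor: £120,000; Yolanda: £120,000; Tobias: £120,000; Zofia: £360,000; Qadir: £360,000; Niko: £360,000; Nikolai: £180,000; Quinn: £180,000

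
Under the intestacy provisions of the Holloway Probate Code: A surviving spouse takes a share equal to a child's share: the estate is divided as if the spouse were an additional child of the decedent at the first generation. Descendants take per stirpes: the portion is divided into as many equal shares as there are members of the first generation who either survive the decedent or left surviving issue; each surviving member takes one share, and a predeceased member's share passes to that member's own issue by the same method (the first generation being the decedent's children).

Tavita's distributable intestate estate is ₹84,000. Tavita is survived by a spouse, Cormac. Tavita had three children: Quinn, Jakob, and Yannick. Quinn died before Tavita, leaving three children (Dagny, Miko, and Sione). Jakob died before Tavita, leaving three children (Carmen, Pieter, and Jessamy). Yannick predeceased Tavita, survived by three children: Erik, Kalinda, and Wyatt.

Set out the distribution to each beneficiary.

Cormac: ₹21,000; Dagny: ₹7,000; Miko: ₹7,000; Sione: ₹7,000; Carmen: ₹7,000; Pieter: ₹7,000; Jessamy: ₹7,000; Erik: ₹7,000; Kalinda: ₹7,000; Wyatt: ₹7,000

The spouse counts as an additional share at the children's level, so there are 4 primary shares of ₹21,000. Cormac takes one such share (₹21,000).
The children's combined portion (₹63,000) is divided into 3 shares of ₹21,000: Quinn's ₹21,000 share passes to Quinn's issue; Jakob's ₹21,000 share passes to Jakob's issue; Yannick's ₹21,000 share passes to Yannick's issue.
Quinn's share (₹21,000) is divided into 3 shares of ₹7,000: Dagny, Miko, and Sione each take ₹7,000.
Jakob's share (₹21,000) is divided into 3 shares of ₹7,000: Carmen, Pieter, and Jessamy each take ₹7,000.
Yannick's share (₹21,000) is divided into 3 shares of ₹7,000: Erik, Kalinda, and Wyatt each take ₹7,000.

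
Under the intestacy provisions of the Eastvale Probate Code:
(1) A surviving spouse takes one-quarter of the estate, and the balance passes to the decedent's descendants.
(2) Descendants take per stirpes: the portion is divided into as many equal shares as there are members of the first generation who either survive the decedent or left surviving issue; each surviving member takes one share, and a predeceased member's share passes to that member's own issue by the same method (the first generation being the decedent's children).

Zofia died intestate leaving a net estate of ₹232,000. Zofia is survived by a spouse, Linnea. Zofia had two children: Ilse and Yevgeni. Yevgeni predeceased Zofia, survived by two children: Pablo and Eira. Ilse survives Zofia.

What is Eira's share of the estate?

Linnea takes one-quarter of ₹232,000 = ₹58,000. The remaining ₹174,000 passes to the descendants.
The descendants' portion (₹174,000) is divided into 2 shares of ₹87,000: Ilse takes ₹87,000; Yevgeni's ₹87,000 share passes to Yevgeni's issue.
Yevgeni's share (₹87,000) is divided into 2 shares of ₹43,500: Pablo and Eira each take ₹43,500.

Eira receives ₹43,500.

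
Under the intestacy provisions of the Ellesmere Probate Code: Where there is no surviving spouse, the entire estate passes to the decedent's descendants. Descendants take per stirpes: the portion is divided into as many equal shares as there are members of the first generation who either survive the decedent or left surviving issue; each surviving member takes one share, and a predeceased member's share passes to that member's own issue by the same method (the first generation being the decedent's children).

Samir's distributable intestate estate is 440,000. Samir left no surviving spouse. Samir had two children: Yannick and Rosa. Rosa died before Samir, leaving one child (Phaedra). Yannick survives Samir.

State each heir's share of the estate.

The entire 440,000 passes to the descendants.
That amount (440,000) is divided into 2 shares of 220,000: Yannick takes 220,000; Rosa's 220,000 share passes to Rosa's issue.
Rosa's share (220,000) passes entirely to Phaedra.

Yannick: 220,000; Phaedra: 220,000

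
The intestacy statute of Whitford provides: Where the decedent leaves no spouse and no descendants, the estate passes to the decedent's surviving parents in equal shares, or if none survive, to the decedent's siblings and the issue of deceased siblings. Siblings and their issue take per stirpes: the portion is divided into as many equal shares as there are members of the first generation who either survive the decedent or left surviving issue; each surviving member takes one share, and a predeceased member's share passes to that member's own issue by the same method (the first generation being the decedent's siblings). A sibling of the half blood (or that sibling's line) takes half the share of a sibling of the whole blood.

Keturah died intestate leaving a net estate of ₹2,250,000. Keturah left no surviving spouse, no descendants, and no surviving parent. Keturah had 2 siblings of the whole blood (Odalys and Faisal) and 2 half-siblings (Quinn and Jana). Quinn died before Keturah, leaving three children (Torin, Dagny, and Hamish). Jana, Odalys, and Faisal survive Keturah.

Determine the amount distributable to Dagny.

Dagny receives ₹125,000.

The entire ₹2,250,000 passes to the siblings and their issue.
Counting each half-blood sibling's line as half a unit, there are 3 units in ₹2,250,000, so one unit is ₹750,000. Whole-blood lines (Odalys and Faisal) take ₹750,000 each; half-blood lines (Quinn and Jana) take ₹375,000 each.
Quinn's share (₹375,000) is divided into 3 shares of ₹125,000: Torin, Dagny, and Hamish each take ₹125,000.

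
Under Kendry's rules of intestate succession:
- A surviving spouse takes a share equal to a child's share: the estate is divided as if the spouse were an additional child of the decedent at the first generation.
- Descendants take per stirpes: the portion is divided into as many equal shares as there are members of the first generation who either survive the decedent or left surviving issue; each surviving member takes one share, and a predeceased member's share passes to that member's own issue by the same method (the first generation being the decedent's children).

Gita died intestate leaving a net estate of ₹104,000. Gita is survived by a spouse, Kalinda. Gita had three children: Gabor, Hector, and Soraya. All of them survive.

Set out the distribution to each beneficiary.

Kalinda: ₹26,000; Gabor: ₹26,000; Hector: ₹26,000; Soraya: ₹26,000

The spouse counts as an additional share at the children's level, so there are 4 primary shares of ₹26,000. Kalinda takes one such share (₹26,000).
The children's combined portion (₹78,000) is divided into 3 shares of ₹26,000: Gabor, Hector, and Soraya each take ₹26,000.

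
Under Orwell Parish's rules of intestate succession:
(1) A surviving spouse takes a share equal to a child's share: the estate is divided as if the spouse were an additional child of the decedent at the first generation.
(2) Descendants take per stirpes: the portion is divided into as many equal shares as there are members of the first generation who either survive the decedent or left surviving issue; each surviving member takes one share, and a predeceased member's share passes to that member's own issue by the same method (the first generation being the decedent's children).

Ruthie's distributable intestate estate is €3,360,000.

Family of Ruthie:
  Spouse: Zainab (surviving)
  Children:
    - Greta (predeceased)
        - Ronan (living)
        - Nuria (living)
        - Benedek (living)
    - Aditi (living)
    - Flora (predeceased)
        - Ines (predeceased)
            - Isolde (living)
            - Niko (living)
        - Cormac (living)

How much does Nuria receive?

Nuria receives €280,000.

The spouse counts as an additional share at the children's level, so there are 4 primary shares of €840,000. Zainab takes one such share (€840,000).
The children's combined portion (€2,520,000) is divided into 3 shares of €840,000: Aditi takes €840,000; Greta's €840,000 share passes to Greta's issue; Flora's €840,000 share passes to Flora's issue.
Greta's share (€840,000) is divided into 3 shares of €280,000: Ronan, Nuria, and Benedek each take €280,000.
Flora's share (€840,000) is divided into 2 shares of €420,000: Cormac takes €420,000; Ines's €420,000 share passes to Ines's issue.
Ines's share (€420,000) is divided into 2 shares of €210,000: Isolde and Niko each take €210,000.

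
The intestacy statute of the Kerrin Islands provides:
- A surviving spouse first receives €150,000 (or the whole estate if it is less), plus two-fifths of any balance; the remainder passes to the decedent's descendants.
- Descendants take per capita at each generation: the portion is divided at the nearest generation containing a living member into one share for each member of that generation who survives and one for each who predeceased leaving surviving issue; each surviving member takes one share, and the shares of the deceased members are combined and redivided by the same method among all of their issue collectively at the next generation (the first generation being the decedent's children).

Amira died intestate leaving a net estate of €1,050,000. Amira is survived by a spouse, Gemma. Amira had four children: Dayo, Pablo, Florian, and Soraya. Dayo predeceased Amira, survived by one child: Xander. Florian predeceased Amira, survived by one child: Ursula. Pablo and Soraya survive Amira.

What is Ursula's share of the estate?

Ursula receives €135,000.

Gemma first takes €150,000, leaving a balance of €900,000. Gemma then takes two-fifths of the balance (€360,000), for a total of €510,000. The remaining €540,000 passes to the descendants.
The descendants' portion (€540,000) is divided at the children's generation into 4 shares of €135,000. Pablo and Soraya each take €135,000. The 2 shares of the deceased (Dayo and Florian) are combined into a pool of €270,000.
That pool (€270,000) is divided at the grandchildren's generation equally among Xander and Ursula: €135,000 each.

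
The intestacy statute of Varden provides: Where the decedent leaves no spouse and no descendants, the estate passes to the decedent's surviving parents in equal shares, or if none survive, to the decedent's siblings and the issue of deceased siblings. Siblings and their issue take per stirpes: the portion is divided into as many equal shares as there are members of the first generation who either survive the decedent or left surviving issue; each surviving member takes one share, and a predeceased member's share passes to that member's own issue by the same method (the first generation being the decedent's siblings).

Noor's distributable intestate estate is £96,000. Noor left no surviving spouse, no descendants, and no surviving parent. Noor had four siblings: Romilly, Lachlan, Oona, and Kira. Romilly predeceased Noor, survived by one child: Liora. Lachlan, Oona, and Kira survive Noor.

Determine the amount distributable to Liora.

The entire £96,000 passes to the siblings and their issue.
That amount (£96,000) is divided into 4 shares of £24,000: Lachlan, Oona, and Kira each take £24,000; Romilly's £24,000 share passes to Romilly's issue.
Romilly's share (£24,000) passes entirely to Liora.

Liora receives £24,000.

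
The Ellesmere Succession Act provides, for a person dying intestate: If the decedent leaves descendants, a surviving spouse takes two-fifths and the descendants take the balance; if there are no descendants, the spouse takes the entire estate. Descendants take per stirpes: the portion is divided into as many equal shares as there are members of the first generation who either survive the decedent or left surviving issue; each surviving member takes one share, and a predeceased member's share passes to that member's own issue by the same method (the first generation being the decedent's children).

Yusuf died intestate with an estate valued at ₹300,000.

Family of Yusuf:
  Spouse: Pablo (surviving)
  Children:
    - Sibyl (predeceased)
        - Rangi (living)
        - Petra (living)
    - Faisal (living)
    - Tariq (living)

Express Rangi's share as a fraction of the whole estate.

Pablo takes two-fifths of ₹300,000 = ₹120,000. The remaining ₹180,000 passes to the descendants.
The descendants' portion (₹180,000) is divided into 3 shares of ₹60,000: Faisal and Tariq each take ₹60,000; Sibyl's ₹60,000 share passes to Sibyl's issue.
Sibyl's share (₹60,000) is divided into 2 shares of ₹30,000: Rangi and Petra each take ₹30,000.

Rangi receives 1/10 of the estate.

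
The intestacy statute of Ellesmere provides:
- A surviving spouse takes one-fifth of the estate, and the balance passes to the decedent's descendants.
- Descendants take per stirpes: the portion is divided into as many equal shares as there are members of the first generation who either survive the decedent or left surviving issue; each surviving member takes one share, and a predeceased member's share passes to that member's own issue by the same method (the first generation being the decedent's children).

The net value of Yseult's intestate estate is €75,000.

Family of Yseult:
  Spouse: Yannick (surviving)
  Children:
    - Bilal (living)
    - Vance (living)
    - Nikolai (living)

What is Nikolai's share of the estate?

Yannick takes one-fifth of €75,000 = €15,000. The remaining €60,000 passes to the descendants.
The descendants' portion (€60,000) is divided into 3 shares of €20,000: Bilal, Vance, and Nikolai each take €20,000.

Nikolai receives €20,000.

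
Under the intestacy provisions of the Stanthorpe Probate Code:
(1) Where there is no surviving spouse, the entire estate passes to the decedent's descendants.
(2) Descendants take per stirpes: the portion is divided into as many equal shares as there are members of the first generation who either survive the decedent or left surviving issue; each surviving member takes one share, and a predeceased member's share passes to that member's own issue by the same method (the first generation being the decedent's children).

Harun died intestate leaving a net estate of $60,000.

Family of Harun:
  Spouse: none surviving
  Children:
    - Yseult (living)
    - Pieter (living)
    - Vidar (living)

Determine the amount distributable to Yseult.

Yseult receives $20,000.

The entire $60,000 passes to the descendants.
That amount ($60,000) is divided into 3 shares of $20,000: Yseult, Pieter, and Vidar each take $20,000.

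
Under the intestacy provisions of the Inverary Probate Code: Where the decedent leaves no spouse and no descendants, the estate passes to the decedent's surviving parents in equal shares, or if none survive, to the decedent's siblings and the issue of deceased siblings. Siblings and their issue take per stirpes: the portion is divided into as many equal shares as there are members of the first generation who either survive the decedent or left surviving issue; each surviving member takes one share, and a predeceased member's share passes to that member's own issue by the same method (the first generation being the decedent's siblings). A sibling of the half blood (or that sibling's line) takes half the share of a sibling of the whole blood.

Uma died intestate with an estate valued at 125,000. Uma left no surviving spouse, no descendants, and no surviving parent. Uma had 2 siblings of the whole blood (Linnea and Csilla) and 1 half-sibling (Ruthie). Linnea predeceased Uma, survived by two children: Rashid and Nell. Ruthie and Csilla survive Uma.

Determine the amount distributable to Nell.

The entire 125,000 passes to the siblings and their issue.
Counting each half-blood sibling's line as half a unit, there are 5/2 units in 125,000, so one unit is 50,000. Whole-blood lines (Linnea and Csilla) take 50,000 each; half-blood lines (Ruthie) take 25,000 each.
Linnea's share (50,000) is divided into 2 shares of 25,000: Rashid and Nell each take 25,000.

Nell receives 25,000.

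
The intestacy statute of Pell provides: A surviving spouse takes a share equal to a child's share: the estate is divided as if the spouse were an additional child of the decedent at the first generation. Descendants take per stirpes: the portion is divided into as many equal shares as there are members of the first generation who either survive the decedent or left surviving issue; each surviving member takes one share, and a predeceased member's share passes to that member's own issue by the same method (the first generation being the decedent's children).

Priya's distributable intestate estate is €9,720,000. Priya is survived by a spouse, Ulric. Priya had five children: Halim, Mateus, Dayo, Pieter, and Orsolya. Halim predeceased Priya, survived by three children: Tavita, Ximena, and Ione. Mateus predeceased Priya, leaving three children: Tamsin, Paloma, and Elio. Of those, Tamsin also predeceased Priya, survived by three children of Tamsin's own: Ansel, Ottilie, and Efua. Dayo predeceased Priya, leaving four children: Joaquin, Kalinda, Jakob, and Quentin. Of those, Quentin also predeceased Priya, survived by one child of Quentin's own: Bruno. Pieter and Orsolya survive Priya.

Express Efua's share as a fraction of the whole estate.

Efua receives 1/54 of the estate.

The spouse counts as an additional share at the children's level, so there are 6 primary shares of €1,620,000. Ulric takes one such share (€1,620,000).
The children's combined portion (€8,100,000) is divided into 5 shares of €1,620,000: Pieter and Orsolya each take €1,620,000; Halim's €1,620,000 share passes to Halim's issue; Mateus's €1,620,000 share passes to Mateus's issue; Dayo's €1,620,000 share passes to Dayo's issue.
Halim's share (€1,620,000) is divided into 3 shares of €540,000: Tavita, Ximena, and Ione each take €540,000.
Mateus's share (€1,620,000) is divided into 3 shares of €540,000: Paloma and Elio each take €540,000; Tamsin's €540,000 share passes to Tamsin's issue.
Tamsin's share (€540,000) is divided into 3 shares of €180,000: Ansel, Ottilie, and Efua each take €180,000.
Dayo's share (€1,620,000) is divided into 4 shares of €405,000: Joaquin, Kalinda, and Jakob each take €405,000; Quentin's €405,000 share passes to Quentin's issue.
Quentin's share (€405,000) passes entirely to Bruno.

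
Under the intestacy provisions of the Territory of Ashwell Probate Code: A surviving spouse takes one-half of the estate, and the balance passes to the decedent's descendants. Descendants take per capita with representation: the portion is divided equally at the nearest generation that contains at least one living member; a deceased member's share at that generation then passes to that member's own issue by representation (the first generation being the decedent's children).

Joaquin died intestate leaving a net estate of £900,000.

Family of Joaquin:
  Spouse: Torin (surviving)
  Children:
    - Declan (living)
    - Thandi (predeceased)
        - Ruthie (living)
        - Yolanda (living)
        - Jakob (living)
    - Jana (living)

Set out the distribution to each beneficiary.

Torin takes one-half of £900,000 = £450,000. The remaining £450,000 passes to the descendants.
The descendants' portion (£450,000) is divided into 3 shares of £150,000: Declan and Jana each take £150,000; Thandi's £150,000 share passes to Thandi's issue.
Thandi's share (£150,000) is divided into 3 shares of £50,000: Ruthie, Yolanda, and Jakob each take £50,000.

Torin: £450,000; Declan: £150,000; Ruthie: £50,000; Yolanda: £50,000; Jakob: £50,000; Jana: £150,000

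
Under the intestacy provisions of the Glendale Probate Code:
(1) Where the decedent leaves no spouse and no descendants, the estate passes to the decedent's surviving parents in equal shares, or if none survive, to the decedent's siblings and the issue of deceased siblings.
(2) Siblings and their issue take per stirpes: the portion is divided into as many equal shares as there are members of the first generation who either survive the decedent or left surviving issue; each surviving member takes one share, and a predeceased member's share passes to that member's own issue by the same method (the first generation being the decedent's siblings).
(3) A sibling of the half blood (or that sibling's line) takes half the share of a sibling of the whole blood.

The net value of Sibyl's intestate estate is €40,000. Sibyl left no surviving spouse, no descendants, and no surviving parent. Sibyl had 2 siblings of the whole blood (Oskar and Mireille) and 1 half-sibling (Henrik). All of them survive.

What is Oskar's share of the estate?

The entire €40,000 passes to the siblings and their issue.
Counting each half-blood sibling's line as half a unit, there are 5/2 units in €40,000, so one unit is €16,000. Whole-blood lines (Oskar and Mireille) take €16,000 each; half-blood lines (Henrik) take €8,000 each.

Oskar receives €16,000.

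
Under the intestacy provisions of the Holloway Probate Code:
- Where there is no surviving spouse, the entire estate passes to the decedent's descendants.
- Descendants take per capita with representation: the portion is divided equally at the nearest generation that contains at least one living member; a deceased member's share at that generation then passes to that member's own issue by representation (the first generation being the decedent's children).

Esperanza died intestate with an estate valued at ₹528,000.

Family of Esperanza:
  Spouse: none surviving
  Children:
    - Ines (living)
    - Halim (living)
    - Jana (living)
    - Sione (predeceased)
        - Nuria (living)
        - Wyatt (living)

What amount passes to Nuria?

The entire ₹528,000 passes to the descendants.
That amount (₹528,000) is divided into 4 shares of ₹132,000: Ines, Halim, and Jana each take ₹132,000; Sione's ₹132,000 share passes to Sione's issue.
Sione's share (₹132,000) is divided into 2 shares of ₹66,000: Nuria and Wyatt each take ₹66,000.

Nuria receives ₹66,000.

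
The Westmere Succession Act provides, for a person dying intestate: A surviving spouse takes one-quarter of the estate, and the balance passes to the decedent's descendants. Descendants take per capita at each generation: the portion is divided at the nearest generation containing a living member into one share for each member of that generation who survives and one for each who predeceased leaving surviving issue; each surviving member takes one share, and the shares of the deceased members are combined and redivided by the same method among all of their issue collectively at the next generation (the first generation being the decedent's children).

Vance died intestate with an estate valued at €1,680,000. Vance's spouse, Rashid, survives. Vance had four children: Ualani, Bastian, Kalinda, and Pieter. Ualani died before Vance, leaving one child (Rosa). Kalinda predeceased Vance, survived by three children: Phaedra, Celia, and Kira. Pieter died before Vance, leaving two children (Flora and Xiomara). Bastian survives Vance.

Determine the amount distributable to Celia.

Rashid takes one-quarter of €1,680,000 = €420,000. The remaining €1,260,000 passes to the descendants.
The descendants' portion (€1,260,000) is divided at the children's generation into 4 shares of €315,000. Bastian takes €315,000. The 3 shares of the deceased (Ualani, Kalinda, and Pieter) are combined into a pool of €945,000.
That pool (€945,000) is divided at the grandchildren's generation equally among Rosa, Phaedra, Celia, Kira, Flora, and Xiomara: €157,500 each.

Celia receives €157,500.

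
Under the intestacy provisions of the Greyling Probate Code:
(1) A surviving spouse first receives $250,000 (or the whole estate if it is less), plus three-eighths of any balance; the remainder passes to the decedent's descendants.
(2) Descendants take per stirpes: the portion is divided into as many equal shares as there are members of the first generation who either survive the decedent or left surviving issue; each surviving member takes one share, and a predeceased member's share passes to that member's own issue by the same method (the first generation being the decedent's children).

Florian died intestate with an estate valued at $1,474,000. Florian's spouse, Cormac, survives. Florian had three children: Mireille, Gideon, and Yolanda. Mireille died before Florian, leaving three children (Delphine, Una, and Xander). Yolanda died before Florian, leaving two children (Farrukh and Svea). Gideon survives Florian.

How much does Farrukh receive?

Farrukh receives $127,500.

Cormac first takes $250,000, leaving a balance of $1,224,000. Cormac then takes three-eighths of the balance ($459,000), for a total of $709,000. The remaining $765,000 passes to the descendants.
The descendants' portion ($765,000) is divided into 3 shares of $255,000: Gideon takes $255,000; Mireille's $255,000 share passes to Mireille's issue; Yolanda's $255,000 share passes to Yolanda's issue.
Mireille's share ($255,000) is divided into 3 shares of $85,000: Delphine, Una, and Xander each take $85,000.
Yolanda's share ($255,000) is divided into 2 shares of $127,500: Farrukh and Svea each take $127,500.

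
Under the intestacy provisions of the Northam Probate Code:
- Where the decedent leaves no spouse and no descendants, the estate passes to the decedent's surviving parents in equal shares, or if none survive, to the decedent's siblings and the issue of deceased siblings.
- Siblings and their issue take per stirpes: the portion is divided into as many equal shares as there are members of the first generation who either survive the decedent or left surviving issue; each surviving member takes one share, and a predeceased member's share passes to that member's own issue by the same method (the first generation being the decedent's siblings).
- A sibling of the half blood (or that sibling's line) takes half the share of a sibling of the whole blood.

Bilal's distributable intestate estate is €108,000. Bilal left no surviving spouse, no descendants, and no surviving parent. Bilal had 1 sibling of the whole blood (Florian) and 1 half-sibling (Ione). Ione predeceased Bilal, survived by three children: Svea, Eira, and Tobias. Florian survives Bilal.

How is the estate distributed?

The entire €108,000 passes to the siblings and their issue.
Counting each half-blood sibling's line as half a unit, there are 3/2 units in €108,000, so one unit is €72,000. Whole-blood lines (Florian) take €72,000 each; half-blood lines (Ione) take €36,000 each.
Ione's share (€36,000) is divided into 3 shares of €12,000: Svea, Eira, and Tobias each take €12,000.

Florian: €72,000; Svea: €12,000; Eira: €12,000; Tobias: €12,000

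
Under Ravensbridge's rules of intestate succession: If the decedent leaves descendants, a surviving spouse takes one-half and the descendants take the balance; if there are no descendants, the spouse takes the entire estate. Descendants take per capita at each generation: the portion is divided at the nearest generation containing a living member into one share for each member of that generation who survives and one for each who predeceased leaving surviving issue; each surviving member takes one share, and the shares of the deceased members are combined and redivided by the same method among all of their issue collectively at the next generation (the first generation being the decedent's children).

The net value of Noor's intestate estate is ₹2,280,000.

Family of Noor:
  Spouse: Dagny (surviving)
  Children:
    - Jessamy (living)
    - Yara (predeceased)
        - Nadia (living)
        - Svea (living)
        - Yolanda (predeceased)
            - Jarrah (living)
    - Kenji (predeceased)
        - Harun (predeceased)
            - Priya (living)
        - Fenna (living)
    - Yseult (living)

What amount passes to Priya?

Priya receives ₹114,000.

Dagny takes one-half of ₹2,280,000 = ₹1,140,000. The remaining ₹1,140,000 passes to the descendants.
The descendants' portion (₹1,140,000) is divided at the children's generation into 4 shares of ₹285,000. Jessamy and Yseult each take ₹285,000. The 2 shares of the deceased (Yara and Kenji) are combined into a pool of ₹570,000.
That pool (₹570,000) is divided at the grandchildren's generation into 5 shares of ₹114,000. Nadia, Svea, and Fenna each take ₹114,000. The 2 shares of the deceased (Yolanda and Harun) are combined into a pool of ₹228,000.
That pool (₹228,000) is divided at the great-grandchildren's generation equally among Jarrah and Priya: ₹114,000 each.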